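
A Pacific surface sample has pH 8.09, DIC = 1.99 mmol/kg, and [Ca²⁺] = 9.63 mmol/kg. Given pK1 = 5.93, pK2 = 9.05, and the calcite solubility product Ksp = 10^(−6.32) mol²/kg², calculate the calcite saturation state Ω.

α₂ = 1 / (1 + [H⁺]/K2 + [H⁺]²/(K1K2)) = 1 / (1 + 10^+0.96 + 10^-1.20)
   = 1 / (1 + 9.1201 + 0.063096) = 1/10.183 = 0.09820
[CO3²⁻] = α₂ × DIC = 0.09820 × 1.99 = 0.1954 mmol/kg
Ksp = 10^(−6.32) = 4.786×10^-7
Ω = [Ca²⁺][CO3²⁻]/Ksp = (9.63×10^-3)(1.954×10^-4) / 4.786×10^-7 = 3.93

Ω = 3.93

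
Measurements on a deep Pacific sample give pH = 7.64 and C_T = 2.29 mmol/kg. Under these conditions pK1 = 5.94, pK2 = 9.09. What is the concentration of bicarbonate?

[HCO3⁻] = 2.17 mmol/kg

α₁ = 1 / (1 + [H⁺]/K1 + K2/[H⁺]) = 1 / (1 + 10^-1.70 + 10^-1.45)
   = 1 / (1 + 0.019953 + 0.035481) = 1/1.0554 = 0.9475
[HCO3⁻] = α₁ × DIC = 0.9475 × 2.29 = 2.17 mmol/kg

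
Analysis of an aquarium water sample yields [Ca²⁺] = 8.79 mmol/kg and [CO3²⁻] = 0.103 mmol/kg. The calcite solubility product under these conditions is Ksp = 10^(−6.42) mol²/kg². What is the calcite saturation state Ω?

Ksp = 10^(−6.42) = 3.802×10^-7
Ω = [Ca²⁺][CO3²⁻]/Ksp = (8.79×10^-3)(0.103×10^-3) / 3.802×10^-7 = 2.38

Ω = 2.38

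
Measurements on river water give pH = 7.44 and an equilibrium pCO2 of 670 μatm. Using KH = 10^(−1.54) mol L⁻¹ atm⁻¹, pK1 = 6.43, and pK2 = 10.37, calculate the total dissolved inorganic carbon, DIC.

DIC = 0.217 mmol/L

[CO2*] = KH · pCO2 = 10^(−1.54) × 670×10^-6 = 1.932×10^-5 mol/L
α₀ = 1/(1 + K1/[H⁺] + K1K2/[H⁺]²) = 1/(1 + 10^+1.01 + 10^-1.92) = 0.08893
DIC = [CO2*]/α₀ = 1.932×10^-5 / 0.08893 = 0.217 mmol/L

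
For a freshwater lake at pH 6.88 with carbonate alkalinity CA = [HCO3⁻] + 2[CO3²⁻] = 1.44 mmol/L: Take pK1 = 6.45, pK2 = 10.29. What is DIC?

DIC = 1.97 mmol/L

CA = [HCO3⁻] + 2[CO3²⁻] = (α₁ + 2α₂)·DIC
At pH 6.88: [H⁺]/K1 = 10^-0.43 = 0.37154, K2/[H⁺] = 10^-3.41 = 0.00038905
α₁ = 1/(1 + 0.37154 + 0.00038905) = 1/1.3719 = 0.7289; α₂ = α₁·K2/[H⁺] = 0.0002836
α₁ + 2α₂ = 0.7295
DIC = CA / (α₁ + 2α₂) = 1.44 / 0.7295 = 1.97 mmol/L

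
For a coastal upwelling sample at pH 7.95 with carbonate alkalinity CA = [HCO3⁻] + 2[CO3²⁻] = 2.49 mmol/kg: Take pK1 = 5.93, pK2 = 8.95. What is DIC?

CA = [HCO3⁻] + 2[CO3²⁻] = (α₁ + 2α₂)·DIC
At pH 7.95: [H⁺]/K1 = 10^-2.02 = 0.0095499, K2/[H⁺] = 10^-1.00 = 0.10000
α₁ = 1/(1 + 0.0095499 + 0.10000) = 1/1.1095 = 0.9013; α₂ = α₁·K2/[H⁺] = 0.09013
α₁ + 2α₂ = 1.0815
DIC = CA / (α₁ + 2α₂) = 2.49 / 1.0815 = 2.30 mmol/kg

DIC = 2.30 mmol/kg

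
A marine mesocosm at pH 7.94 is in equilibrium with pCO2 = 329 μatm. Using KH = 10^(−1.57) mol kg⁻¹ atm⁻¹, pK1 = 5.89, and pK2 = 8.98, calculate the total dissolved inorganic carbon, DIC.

[CO2*] = KH · pCO2 = 10^(−1.57) × 329×10^-6 = 8.855×10^-6 mol/kg
α₀ = 1/(1 + K1/[H⁺] + K1K2/[H⁺]²) = 1/(1 + 10^+2.05 + 10^+1.01) = 0.008101
DIC = [CO2*]/α₀ = 8.855×10^-6 / 0.008101 = 1.09 mmol/kg

DIC = 1.09 mmol/kg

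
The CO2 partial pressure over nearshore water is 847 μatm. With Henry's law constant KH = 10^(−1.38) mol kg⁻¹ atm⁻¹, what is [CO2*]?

[CO2*] = 35.3 μmol/kg

KH = 10^(−1.38) = 4.169×10^-2 mol kg⁻¹ atm⁻¹
[CO2*] = KH · pCO2 = 4.169×10^-2 × 847×10^-6 atm = 3.53×10^-5 mol/kg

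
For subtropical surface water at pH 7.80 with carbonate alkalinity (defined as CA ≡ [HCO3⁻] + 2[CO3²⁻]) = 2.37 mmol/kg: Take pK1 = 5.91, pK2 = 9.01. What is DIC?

CA = [HCO3⁻] + 2[CO3²⁻] = (α₁ + 2α₂)·DIC
At pH 7.80: [H⁺]/K1 = 10^-1.89 = 0.012882, K2/[H⁺] = 10^-1.21 = 0.061660
α₁ = 1/(1 + 0.012882 + 0.061660) = 1/1.0745 = 0.9306; α₂ = α₁·K2/[H⁺] = 0.05738
α₁ + 2α₂ = 1.0454
DIC = CA / (α₁ + 2α₂) = 2.37 / 1.0454 = 2.27 mmol/kg

DIC = 2.27 mmol/kg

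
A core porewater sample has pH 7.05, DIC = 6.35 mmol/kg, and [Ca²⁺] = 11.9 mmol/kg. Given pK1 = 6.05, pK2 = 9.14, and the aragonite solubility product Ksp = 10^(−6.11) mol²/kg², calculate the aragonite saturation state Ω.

Ω = 0.714

α₂ = 1 / (1 + [H⁺]/K2 + [H⁺]²/(K1K2)) = 1 / (1 + 10^+2.09 + 10^+1.09)
   = 1 / (1 + 123.03 + 12.303) = 1/136.33 = 0.007335
[CO3²⁻] = α₂ × DIC = 0.007335 × 6.35 = 0.04658 mmol/kg
Ksp = 10^(−6.11) = 7.762×10^-7
Ω = [Ca²⁺][CO3²⁻]/Ksp = (11.9×10^-3)(4.658×10^-5) / 7.762×10^-7 = 0.714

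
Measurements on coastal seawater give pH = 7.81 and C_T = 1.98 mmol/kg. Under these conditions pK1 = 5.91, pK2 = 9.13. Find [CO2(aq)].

[CO2*] = 0.0235 mmol/kg

α₀ = 1 / (1 + K1/[H⁺] + K1K2/[H⁺]²) = 1 / (1 + 10^+1.90 + 10^+0.58)
   = 1 / (1 + 79.433 + 3.8019) = 1/84.235 = 0.01187
[CO2*] = α₀ × DIC = 0.01187 × 1.98 = 0.0235 mmol/kg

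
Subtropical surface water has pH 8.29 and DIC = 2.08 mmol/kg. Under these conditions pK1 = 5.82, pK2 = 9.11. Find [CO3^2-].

α₂ = 1 / (1 + [H⁺]/K2 + [H⁺]²/(K1K2)) = 1 / (1 + 10^+0.82 + 10^-1.65)
   = 1 / (1 + 6.6069 + 0.022387) = 1/7.6293 = 0.1311
[CO3²⁻] = α₂ × DIC = 0.1311 × 2.08 = 0.273 mmol/kg

[CO3²⁻] = 0.273 mmol/kg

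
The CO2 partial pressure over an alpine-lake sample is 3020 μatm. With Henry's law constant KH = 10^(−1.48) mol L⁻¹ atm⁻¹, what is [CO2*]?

KH = 10^(−1.48) = 3.311×10^-2 mol L⁻¹ atm⁻¹
[CO2*] = KH · pCO2 = 3.311×10^-2 × 3020×10^-6 atm = 1.00×10^-4 mol/L

[CO2*] = 100 μmol/L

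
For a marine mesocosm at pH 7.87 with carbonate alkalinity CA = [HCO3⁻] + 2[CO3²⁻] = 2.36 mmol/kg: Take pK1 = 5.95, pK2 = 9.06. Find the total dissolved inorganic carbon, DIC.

CA = [HCO3⁻] + 2[CO3²⁻] = (α₁ + 2α₂)·DIC
At pH 7.87: [H⁺]/K1 = 10^-1.92 = 0.012023, K2/[H⁺] = 10^-1.19 = 0.064565
α₁ = 1/(1 + 0.012023 + 0.064565) = 1/1.0766 = 0.9289; α₂ = α₁·K2/[H⁺] = 0.05997
α₁ + 2α₂ = 1.0488
DIC = CA / (α₁ + 2α₂) = 2.36 / 1.0488 = 2.25 mmol/kg

DIC = 2.25 mmol/kg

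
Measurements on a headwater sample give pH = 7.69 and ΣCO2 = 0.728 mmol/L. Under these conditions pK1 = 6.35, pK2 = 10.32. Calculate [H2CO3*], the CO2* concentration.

[CO2*] = 0.0318 mmol/L

α₀ = 1 / (1 + K1/[H⁺] + K1K2/[H⁺]²) = 1 / (1 + 10^+1.34 + 10^-1.29)
   = 1 / (1 + 21.878 + 0.051286) = 1/22.929 = 0.04361
[CO2*] = α₀ × DIC = 0.04361 × 0.728 = 0.0318 mmol/L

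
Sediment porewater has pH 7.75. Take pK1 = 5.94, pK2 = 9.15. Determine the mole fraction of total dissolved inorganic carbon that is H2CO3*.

α₀ = 0.0147

α₀ = 1 / (1 + K1/[H⁺] + K1K2/[H⁺]²) = 1 / (1 + 10^+1.81 + 10^+0.41)
   = 1 / (1 + 64.565 + 2.5704) = 1/68.136 = 0.01468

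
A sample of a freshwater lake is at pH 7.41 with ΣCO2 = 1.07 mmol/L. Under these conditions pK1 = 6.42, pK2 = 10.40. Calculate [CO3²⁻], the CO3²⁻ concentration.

α₂ = 1 / (1 + [H⁺]/K2 + [H⁺]²/(K1K2)) = 1 / (1 + 10^+2.99 + 10^+2.00)
   = 1 / (1 + 977.24 + 100.00) = 1/1078.2 = 0.0009274
[CO3²⁻] = α₂ × DIC = 0.0009274 × 1.07 = 0.000992 mmol/L = 0.992 μmol/L

[CO3²⁻] = 0.992 μmol/L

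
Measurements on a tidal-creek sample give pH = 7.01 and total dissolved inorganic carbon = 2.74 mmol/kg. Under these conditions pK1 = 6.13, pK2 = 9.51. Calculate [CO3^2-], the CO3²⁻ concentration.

[CO3²⁻] = 7.63 μmol/kg

α₂ = 1 / (1 + [H⁺]/K2 + [H⁺]²/(K1K2)) = 1 / (1 + 10^+2.50 + 10^+1.62)
   = 1 / (1 + 316.23 + 41.687) = 1/358.91 = 0.002786
[CO3²⁻] = α₂ × DIC = 0.002786 × 2.74 = 0.00763 mmol/kg = 7.63 μmol/kg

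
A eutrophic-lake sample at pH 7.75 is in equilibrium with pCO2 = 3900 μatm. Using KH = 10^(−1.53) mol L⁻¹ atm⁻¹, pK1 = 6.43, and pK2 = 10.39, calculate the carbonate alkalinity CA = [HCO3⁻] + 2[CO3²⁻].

[CO2*] = KH · pCO2 = 10^(−1.53) × 3900×10^-6 = 1.151×10^-4 mol/L
α₀ = 1/(1 + K1/[H⁺] + K1K2/[H⁺]²) = 1/(1 + 10^+1.32 + 10^-1.32) = 0.04558
DIC = [CO2*]/α₀ = 1.151×10^-4 / 0.04558 = 2.525 mmol/L
CA = (α₁ + 2α₂)·DIC = (0.9522 + 2×0.002181) × 2.525 = 2.42 mmol/L

CA = 2.42 mmol/L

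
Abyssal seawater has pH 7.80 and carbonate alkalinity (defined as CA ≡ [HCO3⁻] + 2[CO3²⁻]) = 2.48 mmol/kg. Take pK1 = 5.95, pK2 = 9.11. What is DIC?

CA = [HCO3⁻] + 2[CO3²⁻] = (α₁ + 2α₂)·DIC
At pH 7.80: [H⁺]/K1 = 10^-1.85 = 0.014125, K2/[H⁺] = 10^-1.31 = 0.048978
α₁ = 1/(1 + 0.014125 + 0.048978) = 1/1.0631 = 0.9406; α₂ = α₁·K2/[H⁺] = 0.04607
α₁ + 2α₂ = 1.0328
DIC = CA / (α₁ + 2α₂) = 2.48 / 1.0328 = 2.40 mmol/kg

DIC = 2.40 mmol/kg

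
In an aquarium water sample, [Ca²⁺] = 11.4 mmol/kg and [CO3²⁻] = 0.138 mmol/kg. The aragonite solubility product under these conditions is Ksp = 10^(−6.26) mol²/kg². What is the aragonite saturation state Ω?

Ksp = 10^(−6.26) = 5.495×10^-7
Ω = [Ca²⁺][CO3²⁻]/Ksp = (11.4×10^-3)(0.138×10^-3) / 5.495×10^-7 = 2.86

Ω = 2.86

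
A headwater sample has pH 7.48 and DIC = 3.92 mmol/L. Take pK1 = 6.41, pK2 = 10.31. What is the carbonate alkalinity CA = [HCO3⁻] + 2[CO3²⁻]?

CA = 3.62 mmol/L

CA = [HCO3⁻] + 2[CO3²⁻] = (α₁ + 2α₂)·DIC
At pH 7.48: [H⁺]/K1 = 10^-1.07 = 0.085114, K2/[H⁺] = 10^-2.83 = 0.0014791
α₁ = 1/(1 + 0.085114 + 0.0014791) = 1/1.0866 = 0.9203; α₂ = α₁·K2/[H⁺] = 0.001361
α₁ + 2α₂ = 0.9230
CA = 0.9230 × 3.92 = 3.62 mmol/L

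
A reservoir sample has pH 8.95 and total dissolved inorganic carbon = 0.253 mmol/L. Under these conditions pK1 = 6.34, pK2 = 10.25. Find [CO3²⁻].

α₂ = 1 / (1 + [H⁺]/K2 + [H⁺]²/(K1K2)) = 1 / (1 + 10^+1.30 + 10^-1.31)
   = 1 / (1 + 19.953 + 0.048978) = 1/21.002 = 0.04762
[CO3²⁻] = α₂ × DIC = 0.04762 × 0.253 = 0.0120 mmol/L = 12.0 μmol/L

[CO3²⁻] = 12.0 μmol/L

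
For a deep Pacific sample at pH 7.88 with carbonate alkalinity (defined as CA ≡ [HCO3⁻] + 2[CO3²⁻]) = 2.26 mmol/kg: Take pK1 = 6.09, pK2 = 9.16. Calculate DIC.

CA = [HCO3⁻] + 2[CO3²⁻] = (α₁ + 2α₂)·DIC
At pH 7.88: [H⁺]/K1 = 10^-1.79 = 0.016218, K2/[H⁺] = 10^-1.28 = 0.052481
α₁ = 1/(1 + 0.016218 + 0.052481) = 1/1.0687 = 0.9357; α₂ = α₁·K2/[H⁺] = 0.04911
α₁ + 2α₂ = 1.0339
DIC = CA / (α₁ + 2α₂) = 2.26 / 1.0339 = 2.19 mmol/kg

DIC = 2.19 mmol/kg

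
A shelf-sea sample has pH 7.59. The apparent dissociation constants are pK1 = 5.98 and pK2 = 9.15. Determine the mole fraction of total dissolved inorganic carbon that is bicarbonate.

α₁ = 1 / (1 + [H⁺]/K1 + K2/[H⁺]) = 1 / (1 + 10^-1.61 + 10^-1.56)
   = 1 / (1 + 0.024547 + 0.027542) = 1/1.0521 = 0.9505

α₁ = 0.950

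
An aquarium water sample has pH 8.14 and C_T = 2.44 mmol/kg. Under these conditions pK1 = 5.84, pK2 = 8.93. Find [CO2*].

[CO2*] = 10.5 μmol/kg

α₀ = 1 / (1 + K1/[H⁺] + K1K2/[H⁺]²) = 1 / (1 + 10^+2.30 + 10^+1.51)
   = 1 / (1 + 199.53 + 32.359) = 1/232.89 = 0.004294
[CO2*] = α₀ × DIC = 0.004294 × 2.44 = 0.0105 mmol/kg = 10.5 μmol/kg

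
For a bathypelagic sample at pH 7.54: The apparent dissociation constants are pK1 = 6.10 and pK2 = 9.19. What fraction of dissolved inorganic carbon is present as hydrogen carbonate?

α₁ = 0.945

α₁ = 1 / (1 + [H⁺]/K1 + K2/[H⁺]) = 1 / (1 + 10^-1.44 + 10^-1.65)
   = 1 / (1 + 0.036308 + 0.022387) = 1/1.0587 = 0.9446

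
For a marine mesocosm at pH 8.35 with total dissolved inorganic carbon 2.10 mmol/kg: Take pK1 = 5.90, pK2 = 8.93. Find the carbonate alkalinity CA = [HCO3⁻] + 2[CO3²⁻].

CA = [HCO3⁻] + 2[CO3²⁻] = (α₁ + 2α₂)·DIC
At pH 8.35: [H⁺]/K1 = 10^-2.45 = 0.0035481, K2/[H⁺] = 10^-0.58 = 0.26303
α₁ = 1/(1 + 0.0035481 + 0.26303) = 1/1.2666 = 0.7895; α₂ = α₁·K2/[H⁺] = 0.2077
α₁ + 2α₂ = 1.2049
CA = 1.2049 × 2.10 = 2.53 mmol/kg

CA = 2.53 mmol/kg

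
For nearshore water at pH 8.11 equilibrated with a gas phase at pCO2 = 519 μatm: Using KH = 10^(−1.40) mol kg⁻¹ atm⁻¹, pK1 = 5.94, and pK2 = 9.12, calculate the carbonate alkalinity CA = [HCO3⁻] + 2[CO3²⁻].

CA = 3.65 mmol/kg

[CO2*] = KH · pCO2 = 10^(−1.40) × 519×10^-6 = 2.066×10^-5 mol/kg
α₀ = 1/(1 + K1/[H⁺] + K1K2/[H⁺]²) = 1/(1 + 10^+2.17 + 10^+1.16) = 0.006121
DIC = [CO2*]/α₀ = 2.066×10^-5 / 0.006121 = 3.375 mmol/kg
CA = (α₁ + 2α₂)·DIC = (0.9054 + 2×0.08848) × 3.375 = 3.65 mmol/kg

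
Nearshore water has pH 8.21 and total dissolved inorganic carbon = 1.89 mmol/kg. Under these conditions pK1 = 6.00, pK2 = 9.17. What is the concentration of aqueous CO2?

[CO2*] = 10.4 μmol/kg

α₀ = 1 / (1 + K1/[H⁺] + K1K2/[H⁺]²) = 1 / (1 + 10^+2.21 + 10^+1.25)
   = 1 / (1 + 162.18 + 17.783) = 1/180.96 = 0.005526
[CO2*] = α₀ × DIC = 0.005526 × 1.89 = 0.0104 mmol/kg = 10.4 μmol/kg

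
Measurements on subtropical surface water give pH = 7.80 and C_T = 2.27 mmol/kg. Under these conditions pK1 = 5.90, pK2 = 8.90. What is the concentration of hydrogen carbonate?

α₁ = 1 / (1 + [H⁺]/K1 + K2/[H⁺]) = 1 / (1 + 10^-1.90 + 10^-1.10)
   = 1 / (1 + 0.012589 + 0.079433) = 1/1.0920 = 0.9157
[HCO3⁻] = α₁ × DIC = 0.9157 × 2.27 = 2.08 mmol/kg

[HCO3⁻] = 2.08 mmol/kg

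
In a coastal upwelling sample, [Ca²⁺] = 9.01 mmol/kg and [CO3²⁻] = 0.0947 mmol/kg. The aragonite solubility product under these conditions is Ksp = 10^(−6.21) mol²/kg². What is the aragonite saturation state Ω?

Ω = 1.38

Ksp = 10^(−6.21) = 6.166×10^-7
Ω = [Ca²⁺][CO3²⁻]/Ksp = (9.01×10^-3)(0.0947×10^-3) / 6.166×10^-7 = 1.38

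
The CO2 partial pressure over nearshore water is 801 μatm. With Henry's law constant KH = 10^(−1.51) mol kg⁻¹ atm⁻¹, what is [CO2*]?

[CO2*] = 24.8 μmol/kg

KH = 10^(−1.51) = 3.090×10^-2 mol kg⁻¹ atm⁻¹
[CO2*] = KH · pCO2 = 3.090×10^-2 × 801×10^-6 atm = 2.48×10^-5 mol/kg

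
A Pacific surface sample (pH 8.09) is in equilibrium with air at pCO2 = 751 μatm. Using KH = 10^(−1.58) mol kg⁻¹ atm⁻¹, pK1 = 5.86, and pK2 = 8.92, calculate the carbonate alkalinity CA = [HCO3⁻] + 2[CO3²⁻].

[CO2*] = KH · pCO2 = 10^(−1.58) × 751×10^-6 = 1.975×10^-5 mol/kg
α₀ = 1/(1 + K1/[H⁺] + K1K2/[H⁺]²) = 1/(1 + 10^+2.23 + 10^+1.40) = 0.005104
DIC = [CO2*]/α₀ = 1.975×10^-5 / 0.005104 = 3.871 mmol/kg
CA = (α₁ + 2α₂)·DIC = (0.8667 + 2×0.1282) × 3.871 = 4.35 mmol/kg

CA = 4.35 mmol/kg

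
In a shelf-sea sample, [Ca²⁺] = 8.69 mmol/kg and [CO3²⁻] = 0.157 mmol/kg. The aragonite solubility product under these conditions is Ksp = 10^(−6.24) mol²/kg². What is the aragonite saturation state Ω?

Ω = 2.37

Ksp = 10^(−6.24) = 5.754×10^-7
Ω = [Ca²⁺][CO3²⁻]/Ksp = (8.69×10^-3)(0.157×10^-3) / 5.754×10^-7 = 2.37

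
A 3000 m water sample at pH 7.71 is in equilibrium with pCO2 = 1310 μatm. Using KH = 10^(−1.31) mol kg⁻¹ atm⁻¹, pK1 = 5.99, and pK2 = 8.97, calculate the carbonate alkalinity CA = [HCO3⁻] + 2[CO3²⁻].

[CO2*] = KH · pCO2 = 10^(−1.31) × 1310×10^-6 = 6.416×10^-5 mol/kg
α₀ = 1/(1 + K1/[H⁺] + K1K2/[H⁺]²) = 1/(1 + 10^+1.72 + 10^+0.46) = 0.01774
DIC = [CO2*]/α₀ = 6.416×10^-5 / 0.01774 = 3.616 mmol/kg
CA = (α₁ + 2α₂)·DIC = (0.9311 + 2×0.05117) × 3.616 = 3.74 mmol/kg

CA = 3.74 mmol/kg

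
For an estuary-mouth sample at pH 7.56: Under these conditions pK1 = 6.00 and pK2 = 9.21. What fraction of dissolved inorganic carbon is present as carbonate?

α₂ = 1 / (1 + [H⁺]/K2 + [H⁺]²/(K1K2)) = 1 / (1 + 10^+1.65 + 10^+0.09)
   = 1 / (1 + 44.668 + 1.2303) = 1/46.899 = 0.02132

α₂ = 0.0213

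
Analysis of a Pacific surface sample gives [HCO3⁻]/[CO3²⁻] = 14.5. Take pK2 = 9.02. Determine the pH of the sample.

From K2 = [H⁺][CO3²⁻]/[HCO3⁻]:  pH = pK2 − log₁₀([HCO3⁻]/[CO3²⁻])
log₁₀(14.5) = +1.161
pH = 9.02 − (+1.161) = 7.86

pH = 7.86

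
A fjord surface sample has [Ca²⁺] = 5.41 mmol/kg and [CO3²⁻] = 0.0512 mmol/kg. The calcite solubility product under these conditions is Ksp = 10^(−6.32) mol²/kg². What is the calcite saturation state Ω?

Ksp = 10^(−6.32) = 4.786×10^-7
Ω = [Ca²⁺][CO3²⁻]/Ksp = (5.41×10^-3)(0.0512×10^-3) / 4.786×10^-7 = 0.579

Ω = 0.579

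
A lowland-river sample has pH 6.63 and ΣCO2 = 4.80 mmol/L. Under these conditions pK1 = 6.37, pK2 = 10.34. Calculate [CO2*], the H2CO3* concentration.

α₀ = 1 / (1 + K1/[H⁺] + K1K2/[H⁺]²) = 1 / (1 + 10^+0.26 + 10^-3.45)
   = 1 / (1 + 1.8197 + 0.00035481) = 1/2.8201 = 0.3546
[CO2*] = α₀ × DIC = 0.3546 × 4.80 = 1.70 mmol/L

[CO2*] = 1.70 mmol/L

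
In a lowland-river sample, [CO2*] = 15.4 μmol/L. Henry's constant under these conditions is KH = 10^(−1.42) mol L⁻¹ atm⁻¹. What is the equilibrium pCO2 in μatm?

pCO2 = 405 μatm

KH = 10^(−1.42) = 3.802×10^-2 mol L⁻¹ atm⁻¹
pCO2 = [CO2*]/KH = 15.4×10^-6 / 3.802×10^-2 = 4.05×10^-4 atm = 405 μatm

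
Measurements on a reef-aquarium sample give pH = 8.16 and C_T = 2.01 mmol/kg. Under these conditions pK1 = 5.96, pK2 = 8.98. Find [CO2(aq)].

[CO2*] = 11.0 μmol/kg

α₀ = 1 / (1 + K1/[H⁺] + K1K2/[H⁺]²) = 1 / (1 + 10^+2.20 + 10^+1.38)
   = 1 / (1 + 158.49 + 23.988) = 1/183.48 = 0.005450
[CO2*] = α₀ × DIC = 0.005450 × 2.01 = 0.0110 mmol/kg = 11.0 μmol/kg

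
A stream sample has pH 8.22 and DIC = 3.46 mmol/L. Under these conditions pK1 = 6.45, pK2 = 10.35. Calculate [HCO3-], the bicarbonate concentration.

α₁ = 1 / (1 + [H⁺]/K1 + K2/[H⁺]) = 1 / (1 + 10^-1.77 + 10^-2.13)
   = 1 / (1 + 0.016982 + 0.0074131) = 1/1.0244 = 0.9762
[HCO3⁻] = α₁ × DIC = 0.9762 × 3.46 = 3.38 mmol/L

[HCO3⁻] = 3.38 mmol/L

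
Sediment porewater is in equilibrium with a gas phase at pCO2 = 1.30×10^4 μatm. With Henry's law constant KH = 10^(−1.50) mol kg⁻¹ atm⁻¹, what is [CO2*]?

KH = 10^(−1.50) = 3.162×10^-2 mol kg⁻¹ atm⁻¹
[CO2*] = KH · pCO2 = 3.162×10^-2 × 1.30×10^4×10^-6 atm = 4.11×10^-4 mol/kg

[CO2*] = 411 μmol/kg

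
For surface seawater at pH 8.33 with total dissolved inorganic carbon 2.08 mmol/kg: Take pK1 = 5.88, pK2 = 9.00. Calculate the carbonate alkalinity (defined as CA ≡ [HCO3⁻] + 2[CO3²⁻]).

CA = [HCO3⁻] + 2[CO3²⁻] = (α₁ + 2α₂)·DIC
At pH 8.33: [H⁺]/K1 = 10^-2.45 = 0.0035481, K2/[H⁺] = 10^-0.67 = 0.21380
α₁ = 1/(1 + 0.0035481 + 0.21380) = 1/1.2173 = 0.8215; α₂ = α₁·K2/[H⁺] = 0.1756
α₁ + 2α₂ = 1.1727
CA = 1.1727 × 2.08 = 2.44 mmol/kg

CA = 2.44 mmol/kg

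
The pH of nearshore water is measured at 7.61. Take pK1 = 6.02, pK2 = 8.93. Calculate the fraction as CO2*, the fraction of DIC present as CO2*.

α₀ = 1 / (1 + K1/[H⁺] + K1K2/[H⁺]²) = 1 / (1 + 10^+1.59 + 10^+0.27)
   = 1 / (1 + 38.905 + 1.8621) = 1/41.767 = 0.02394

α₀ = 0.0239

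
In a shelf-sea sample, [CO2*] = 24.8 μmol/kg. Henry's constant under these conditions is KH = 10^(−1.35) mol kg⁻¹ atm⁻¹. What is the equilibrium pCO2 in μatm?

pCO2 = 555 μatm

KH = 10^(−1.35) = 4.467×10^-2 mol kg⁻¹ atm⁻¹
pCO2 = [CO2*]/KH = 24.8×10^-6 / 4.467×10^-2 = 5.55×10^-4 atm = 555 μatm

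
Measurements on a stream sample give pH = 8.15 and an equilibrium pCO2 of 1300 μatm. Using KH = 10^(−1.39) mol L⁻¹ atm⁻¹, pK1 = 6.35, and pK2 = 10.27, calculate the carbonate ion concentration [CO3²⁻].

[CO3²⁻] = 0.0253 mmol/L

[CO2*] = KH · pCO2 = 10^(−1.39) × 1300×10^-6 = 5.296×10^-5 mol/L
α₀ = 1/(1 + K1/[H⁺] + K1K2/[H⁺]²) = 1/(1 + 10^+1.80 + 10^-0.32) = 0.01549
DIC = [CO2*]/α₀ = 5.296×10^-5 / 0.01549 = 3.420 mmol/L
[CO3²⁻] = α₂·DIC; α₂ = 0.007412, so [CO3²⁻] = 0.007412 × 3.420 = 0.0253 mmol/L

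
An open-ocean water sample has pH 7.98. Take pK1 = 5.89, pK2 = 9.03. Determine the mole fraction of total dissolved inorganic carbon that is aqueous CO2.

α₀ = 0.00741

α₀ = 1 / (1 + K1/[H⁺] + K1K2/[H⁺]²) = 1 / (1 + 10^+2.09 + 10^+1.04)
   = 1 / (1 + 123.03 + 10.965) = 1/134.99 = 0.007408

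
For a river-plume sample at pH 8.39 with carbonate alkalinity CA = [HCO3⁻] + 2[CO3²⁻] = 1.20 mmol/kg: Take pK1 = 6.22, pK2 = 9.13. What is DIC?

CA = [HCO3⁻] + 2[CO3²⁻] = (α₁ + 2α₂)·DIC
At pH 8.39: [H⁺]/K1 = 10^-2.17 = 0.0067608, K2/[H⁺] = 10^-0.74 = 0.18197
α₁ = 1/(1 + 0.0067608 + 0.18197) = 1/1.1887 = 0.8412; α₂ = α₁·K2/[H⁺] = 0.1531
α₁ + 2α₂ = 1.1474
DIC = CA / (α₁ + 2α₂) = 1.20 / 1.1474 = 1.05 mmol/kg

DIC = 1.05 mmol/kg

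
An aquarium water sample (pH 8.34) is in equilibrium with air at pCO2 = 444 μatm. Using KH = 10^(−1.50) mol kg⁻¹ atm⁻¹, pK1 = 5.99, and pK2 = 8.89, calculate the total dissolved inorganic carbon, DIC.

DIC = 4.04 mmol/kg

[CO2*] = KH · pCO2 = 10^(−1.50) × 444×10^-6 = 1.404×10^-5 mol/kg
α₀ = 1/(1 + K1/[H⁺] + K1K2/[H⁺]²) = 1/(1 + 10^+2.35 + 10^+1.80) = 0.003473
DIC = [CO2*]/α₀ = 1.404×10^-5 / 0.003473 = 4.04 mmol/kg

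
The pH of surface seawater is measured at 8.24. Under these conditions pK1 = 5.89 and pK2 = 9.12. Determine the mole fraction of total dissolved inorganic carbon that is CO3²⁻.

α₂ = 0.116

α₂ = 1 / (1 + [H⁺]/K2 + [H⁺]²/(K1K2)) = 1 / (1 + 10^+0.88 + 10^-1.47)
   = 1 / (1 + 7.5858 + 0.033884) = 1/8.6197 = 0.1160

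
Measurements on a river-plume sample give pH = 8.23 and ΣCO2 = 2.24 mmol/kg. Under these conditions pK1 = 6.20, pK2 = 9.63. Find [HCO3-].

[HCO3⁻] = 2.14 mmol/kg

α₁ = 1 / (1 + [H⁺]/K1 + K2/[H⁺]) = 1 / (1 + 10^-2.03 + 10^-1.40)
   = 1 / (1 + 0.0093325 + 0.039811) = 1/1.0491 = 0.9532
[HCO3⁻] = α₁ × DIC = 0.9532 × 2.24 = 2.14 mmol/kg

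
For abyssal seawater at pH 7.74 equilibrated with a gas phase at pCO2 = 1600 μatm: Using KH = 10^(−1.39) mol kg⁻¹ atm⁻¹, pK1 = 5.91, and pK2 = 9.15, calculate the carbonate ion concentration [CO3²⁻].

[CO2*] = KH · pCO2 = 10^(−1.39) × 1600×10^-6 = 6.518×10^-5 mol/kg
α₀ = 1/(1 + K1/[H⁺] + K1K2/[H⁺]²) = 1/(1 + 10^+1.83 + 10^+0.42) = 0.01404
DIC = [CO2*]/α₀ = 6.518×10^-5 / 0.01404 = 4.643 mmol/kg
[CO3²⁻] = α₂·DIC; α₂ = 0.03692, so [CO3²⁻] = 0.03692 × 4.643 = 0.171 mmol/kg

[CO3²⁻] = 0.171 mmol/kg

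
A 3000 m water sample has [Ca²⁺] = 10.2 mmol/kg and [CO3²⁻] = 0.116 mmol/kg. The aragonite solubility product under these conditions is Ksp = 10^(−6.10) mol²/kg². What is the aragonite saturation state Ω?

Ksp = 10^(−6.10) = 7.943×10^-7
Ω = [Ca²⁺][CO3²⁻]/Ksp = (10.2×10^-3)(0.116×10^-3) / 7.943×10^-7 = 1.49

Ω = 1.49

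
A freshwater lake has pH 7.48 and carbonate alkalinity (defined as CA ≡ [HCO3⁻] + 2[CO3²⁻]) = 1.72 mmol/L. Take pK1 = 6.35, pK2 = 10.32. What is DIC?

DIC = 1.84 mmol/L

CA = [HCO3⁻] + 2[CO3²⁻] = (α₁ + 2α₂)·DIC
At pH 7.48: [H⁺]/K1 = 10^-1.13 = 0.074131, K2/[H⁺] = 10^-2.84 = 0.0014454
α₁ = 1/(1 + 0.074131 + 0.0014454) = 1/1.0756 = 0.9297; α₂ = α₁·K2/[H⁺] = 0.001344
α₁ + 2α₂ = 0.9324
DIC = CA / (α₁ + 2α₂) = 1.72 / 0.9324 = 1.84 mmol/L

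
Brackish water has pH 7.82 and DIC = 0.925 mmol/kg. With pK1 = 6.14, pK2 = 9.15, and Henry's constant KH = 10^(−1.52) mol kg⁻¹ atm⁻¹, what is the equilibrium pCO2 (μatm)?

α₀ = 1 / (1 + K1/[H⁺] + K1K2/[H⁺]²) = 1 / (1 + 10^+1.68 + 10^+0.35)
   = 1 / (1 + 47.863 + 2.2387) = 1/51.102 = 0.01957
[CO2*] = α₀ × DIC = 0.01957 × 0.925 = 0.01810 mmol/kg = 18.10 μmol/kg
pCO2 = [CO2*]/KH = 1.810×10^-5 / 3.020×10^-2 = 599 μatm

pCO2 = 599 μatm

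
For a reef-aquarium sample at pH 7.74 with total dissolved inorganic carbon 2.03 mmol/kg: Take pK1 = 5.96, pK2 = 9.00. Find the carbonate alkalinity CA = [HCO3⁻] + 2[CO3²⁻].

CA = [HCO3⁻] + 2[CO3²⁻] = (α₁ + 2α₂)·DIC
At pH 7.74: [H⁺]/K1 = 10^-1.78 = 0.016596, K2/[H⁺] = 10^-1.26 = 0.054954
α₁ = 1/(1 + 0.016596 + 0.054954) = 1/1.0715 = 0.9332; α₂ = α₁·K2/[H⁺] = 0.05128
α₁ + 2α₂ = 1.0358
CA = 1.0358 × 2.03 = 2.10 mmol/kg

CA = 2.10 mmol/kg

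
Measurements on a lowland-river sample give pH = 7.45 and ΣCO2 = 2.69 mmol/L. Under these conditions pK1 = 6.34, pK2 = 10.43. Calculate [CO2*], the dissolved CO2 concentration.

α₀ = 1 / (1 + K1/[H⁺] + K1K2/[H⁺]²) = 1 / (1 + 10^+1.11 + 10^-1.87)
   = 1 / (1 + 12.882 + 0.013490) = 1/13.896 = 0.07196
[CO2*] = α₀ × DIC = 0.07196 × 2.69 = 0.194 mmol/L

[CO2*] = 0.194 mmol/L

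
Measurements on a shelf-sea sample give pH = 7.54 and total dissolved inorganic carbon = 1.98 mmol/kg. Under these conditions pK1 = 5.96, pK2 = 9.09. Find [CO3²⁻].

[CO3²⁻] = 0.0529 mmol/kg

α₂ = 1 / (1 + [H⁺]/K2 + [H⁺]²/(K1K2)) = 1 / (1 + 10^+1.55 + 10^-0.03)
   = 1 / (1 + 35.481 + 0.93325) = 1/37.415 = 0.02673
[CO3²⁻] = α₂ × DIC = 0.02673 × 1.98 = 0.0529 mmol/kg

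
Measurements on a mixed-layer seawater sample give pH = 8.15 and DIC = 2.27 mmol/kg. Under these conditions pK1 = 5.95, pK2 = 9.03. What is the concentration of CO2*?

α₀ = 1 / (1 + K1/[H⁺] + K1K2/[H⁺]²) = 1 / (1 + 10^+2.20 + 10^+1.32)
   = 1 / (1 + 158.49 + 20.893) = 1/180.38 = 0.005544
[CO2*] = α₀ × DIC = 0.005544 × 2.27 = 0.0126 mmol/kg = 12.6 μmol/kg

[CO2*] = 12.6 μmol/kg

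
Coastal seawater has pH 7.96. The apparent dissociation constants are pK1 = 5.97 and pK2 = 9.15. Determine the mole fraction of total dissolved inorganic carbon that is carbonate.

α₂ = 1 / (1 + [H⁺]/K2 + [H⁺]²/(K1K2)) = 1 / (1 + 10^+1.19 + 10^-0.80)
   = 1 / (1 + 15.488 + 0.15849) = 1/16.647 = 0.06007

α₂ = 0.0601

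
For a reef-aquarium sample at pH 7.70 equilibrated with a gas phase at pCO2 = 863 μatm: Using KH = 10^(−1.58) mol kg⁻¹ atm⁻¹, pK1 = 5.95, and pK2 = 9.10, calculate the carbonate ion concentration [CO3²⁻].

[CO3²⁻] = 0.0508 mmol/kg

[CO2*] = KH · pCO2 = 10^(−1.58) × 863×10^-6 = 2.270×10^-5 mol/kg
α₀ = 1/(1 + K1/[H⁺] + K1K2/[H⁺]²) = 1/(1 + 10^+1.75 + 10^+0.35) = 0.01681
DIC = [CO2*]/α₀ = 2.270×10^-5 / 0.01681 = 1.350 mmol/kg
[CO3²⁻] = α₂·DIC; α₂ = 0.03764, so [CO3²⁻] = 0.03764 × 1.350 = 0.0508 mmol/kg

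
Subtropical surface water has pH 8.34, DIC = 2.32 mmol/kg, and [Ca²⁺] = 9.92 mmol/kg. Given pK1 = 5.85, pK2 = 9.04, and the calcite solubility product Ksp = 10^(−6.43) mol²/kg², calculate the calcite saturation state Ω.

α₂ = 1 / (1 + [H⁺]/K2 + [H⁺]²/(K1K2)) = 1 / (1 + 10^+0.70 + 10^-1.79)
   = 1 / (1 + 5.0119 + 0.016218) = 1/6.0281 = 0.1659
[CO3²⁻] = α₂ × DIC = 0.1659 × 2.32 = 0.3849 mmol/kg
Ksp = 10^(−6.43) = 3.715×10^-7
Ω = [Ca²⁺][CO3²⁻]/Ksp = (9.92×10^-3)(3.849×10^-4) / 3.715×10^-7 = 10.3

Ω = 10.3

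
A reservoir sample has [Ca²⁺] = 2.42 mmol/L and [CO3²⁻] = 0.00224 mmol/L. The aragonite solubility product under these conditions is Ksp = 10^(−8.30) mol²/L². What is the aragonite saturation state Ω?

Ksp = 10^(−8.30) = 5.012×10^-9
Ω = [Ca²⁺][CO3²⁻]/Ksp = (2.42×10^-3)(0.00224×10^-3) / 5.012×10^-9 = 1.08

Ω = 1.08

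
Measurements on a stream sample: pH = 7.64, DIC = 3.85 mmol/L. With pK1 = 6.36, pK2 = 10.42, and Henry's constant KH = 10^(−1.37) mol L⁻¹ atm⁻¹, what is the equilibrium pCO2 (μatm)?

pCO2 = 4490 μatm

α₀ = 1 / (1 + K1/[H⁺] + K1K2/[H⁺]²) = 1 / (1 + 10^+1.28 + 10^-1.50)
   = 1 / (1 + 19.055 + 0.031623) = 1/20.086 = 0.04979
[CO2*] = α₀ × DIC = 0.04979 × 3.85 = 0.1917 mmol/L
pCO2 = [CO2*]/KH = 1.917×10^-4 / 4.266×10^-2 = 4490 μatm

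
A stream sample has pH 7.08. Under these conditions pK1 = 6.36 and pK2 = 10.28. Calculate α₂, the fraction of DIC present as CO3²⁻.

α₂ = 1 / (1 + [H⁺]/K2 + [H⁺]²/(K1K2)) = 1 / (1 + 10^+3.20 + 10^+2.48)
   = 1 / (1 + 1584.9 + 302.00) = 1/1887.9 = 0.0005297

α₂ = 0.000530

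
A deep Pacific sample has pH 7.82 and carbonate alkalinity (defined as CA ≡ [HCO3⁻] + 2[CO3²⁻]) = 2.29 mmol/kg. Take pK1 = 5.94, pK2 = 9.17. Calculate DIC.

CA = [HCO3⁻] + 2[CO3²⁻] = (α₁ + 2α₂)·DIC
At pH 7.82: [H⁺]/K1 = 10^-1.88 = 0.013183, K2/[H⁺] = 10^-1.35 = 0.044668
α₁ = 1/(1 + 0.013183 + 0.044668) = 1/1.0579 = 0.9453; α₂ = α₁·K2/[H⁺] = 0.04223
α₁ + 2α₂ = 1.0298
DIC = CA / (α₁ + 2α₂) = 2.29 / 1.0298 = 2.22 mmol/kg

DIC = 2.22 mmol/kg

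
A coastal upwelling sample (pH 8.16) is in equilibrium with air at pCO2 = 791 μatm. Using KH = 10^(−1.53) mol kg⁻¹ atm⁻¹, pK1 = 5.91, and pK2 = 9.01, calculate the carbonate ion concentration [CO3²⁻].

[CO2*] = KH · pCO2 = 10^(−1.53) × 791×10^-6 = 2.334×10^-5 mol/kg
α₀ = 1/(1 + K1/[H⁺] + K1K2/[H⁺]²) = 1/(1 + 10^+2.25 + 10^+1.40) = 0.004903
DIC = [CO2*]/α₀ = 2.334×10^-5 / 0.004903 = 4.761 mmol/kg
[CO3²⁻] = α₂·DIC; α₂ = 0.1232, so [CO3²⁻] = 0.1232 × 4.761 = 0.586 mmol/kg

[CO3²⁻] = 0.586 mmol/kg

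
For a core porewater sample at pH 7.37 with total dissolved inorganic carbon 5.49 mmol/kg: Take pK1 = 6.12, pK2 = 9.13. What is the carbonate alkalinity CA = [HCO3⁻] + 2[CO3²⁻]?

CA = 5.29 mmol/kg

CA = [HCO3⁻] + 2[CO3²⁻] = (α₁ + 2α₂)·DIC
At pH 7.37: [H⁺]/K1 = 10^-1.25 = 0.056234, K2/[H⁺] = 10^-1.76 = 0.017378
α₁ = 1/(1 + 0.056234 + 0.017378) = 1/1.0736 = 0.9314; α₂ = α₁·K2/[H⁺] = 0.01619
α₁ + 2α₂ = 0.9638
CA = 0.9638 × 5.49 = 5.29 mmol/kg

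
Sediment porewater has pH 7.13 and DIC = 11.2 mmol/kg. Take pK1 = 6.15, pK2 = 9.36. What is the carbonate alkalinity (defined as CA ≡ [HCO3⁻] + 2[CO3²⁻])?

CA = [HCO3⁻] + 2[CO3²⁻] = (α₁ + 2α₂)·DIC
At pH 7.13: [H⁺]/K1 = 10^-0.98 = 0.10471, K2/[H⁺] = 10^-2.23 = 0.0058884
α₁ = 1/(1 + 0.10471 + 0.0058884) = 1/1.1106 = 0.9004; α₂ = α₁·K2/[H⁺] = 0.005302
α₁ + 2α₂ = 0.9110
CA = 0.9110 × 11.2 = 10.2 mmol/kg

CA = 10.2 mmol/kg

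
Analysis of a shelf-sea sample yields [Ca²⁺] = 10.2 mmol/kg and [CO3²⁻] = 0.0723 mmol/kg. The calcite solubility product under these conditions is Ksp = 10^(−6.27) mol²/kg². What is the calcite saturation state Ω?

Ksp = 10^(−6.27) = 5.370×10^-7
Ω = [Ca²⁺][CO3²⁻]/Ksp = (10.2×10^-3)(0.0723×10^-3) / 5.370×10^-7 = 1.37

Ω = 1.37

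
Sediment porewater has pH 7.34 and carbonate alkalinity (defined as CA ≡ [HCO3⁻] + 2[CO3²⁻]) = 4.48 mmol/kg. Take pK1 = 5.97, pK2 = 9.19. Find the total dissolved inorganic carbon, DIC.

DIC = 4.60 mmol/kg

CA = [HCO3⁻] + 2[CO3²⁻] = (α₁ + 2α₂)·DIC
At pH 7.34: [H⁺]/K1 = 10^-1.37 = 0.042658, K2/[H⁺] = 10^-1.85 = 0.014125
α₁ = 1/(1 + 0.042658 + 0.014125) = 1/1.0568 = 0.9463; α₂ = α₁·K2/[H⁺] = 0.01337
α₁ + 2α₂ = 0.9730
DIC = CA / (α₁ + 2α₂) = 4.48 / 0.9730 = 4.60 mmol/kg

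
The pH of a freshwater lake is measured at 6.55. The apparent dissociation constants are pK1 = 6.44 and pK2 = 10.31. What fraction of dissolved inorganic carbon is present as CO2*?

α₀ = 0.437

α₀ = 1 / (1 + K1/[H⁺] + K1K2/[H⁺]²) = 1 / (1 + 10^+0.11 + 10^-3.65)
   = 1 / (1 + 1.2882 + 0.00022387) = 1/2.2885 = 0.4370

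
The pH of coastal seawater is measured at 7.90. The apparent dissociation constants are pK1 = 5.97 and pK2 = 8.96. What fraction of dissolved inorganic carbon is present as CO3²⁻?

α₂ = 0.0793

α₂ = 1 / (1 + [H⁺]/K2 + [H⁺]²/(K1K2)) = 1 / (1 + 10^+1.06 + 10^-0.87)
   = 1 / (1 + 11.482 + 0.13490) = 1/12.616 = 0.07926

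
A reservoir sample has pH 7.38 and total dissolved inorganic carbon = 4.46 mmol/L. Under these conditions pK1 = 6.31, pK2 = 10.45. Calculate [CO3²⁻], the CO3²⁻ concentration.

α₂ = 1 / (1 + [H⁺]/K2 + [H⁺]²/(K1K2)) = 1 / (1 + 10^+3.07 + 10^+2.00)
   = 1 / (1 + 1174.9 + 100.00) = 1/1275.9 = 0.0007838
[CO3²⁻] = α₂ × DIC = 0.0007838 × 4.46 = 0.00350 mmol/L = 3.50 μmol/L

[CO3²⁻] = 3.50 μmol/L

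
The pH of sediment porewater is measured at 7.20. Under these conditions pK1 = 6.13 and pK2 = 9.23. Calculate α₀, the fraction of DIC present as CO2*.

α₀ = 1 / (1 + K1/[H⁺] + K1K2/[H⁺]²) = 1 / (1 + 10^+1.07 + 10^-0.96)
   = 1 / (1 + 11.749 + 0.10965) = 1/12.859 = 0.07777

α₀ = 0.0778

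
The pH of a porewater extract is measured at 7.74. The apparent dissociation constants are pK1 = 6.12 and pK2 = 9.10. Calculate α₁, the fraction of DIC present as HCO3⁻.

α₁ = 0.937

α₁ = 1 / (1 + [H⁺]/K1 + K2/[H⁺]) = 1 / (1 + 10^-1.62 + 10^-1.36)
   = 1 / (1 + 0.023988 + 0.043652) = 1/1.0676 = 0.9366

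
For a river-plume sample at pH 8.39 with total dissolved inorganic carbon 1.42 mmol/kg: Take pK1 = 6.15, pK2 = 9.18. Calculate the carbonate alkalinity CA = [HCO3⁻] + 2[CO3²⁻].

CA = 1.61 mmol/kg

CA = [HCO3⁻] + 2[CO3²⁻] = (α₁ + 2α₂)·DIC
At pH 8.39: [H⁺]/K1 = 10^-2.24 = 0.0057544, K2/[H⁺] = 10^-0.79 = 0.16218
α₁ = 1/(1 + 0.0057544 + 0.16218) = 1/1.1679 = 0.8562; α₂ = α₁·K2/[H⁺] = 0.1389
α₁ + 2α₂ = 1.1339
CA = 1.1339 × 1.42 = 1.61 mmol/kg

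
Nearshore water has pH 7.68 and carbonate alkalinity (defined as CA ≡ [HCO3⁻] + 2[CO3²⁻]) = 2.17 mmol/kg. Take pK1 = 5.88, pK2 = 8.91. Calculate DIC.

DIC = 2.09 mmol/kg

CA = [HCO3⁻] + 2[CO3²⁻] = (α₁ + 2α₂)·DIC
At pH 7.68: [H⁺]/K1 = 10^-1.80 = 0.015849, K2/[H⁺] = 10^-1.23 = 0.058884
α₁ = 1/(1 + 0.015849 + 0.058884) = 1/1.0747 = 0.9305; α₂ = α₁·K2/[H⁺] = 0.05479
α₁ + 2α₂ = 1.0400
DIC = CA / (α₁ + 2α₂) = 2.17 / 1.0400 = 2.09 mmol/kg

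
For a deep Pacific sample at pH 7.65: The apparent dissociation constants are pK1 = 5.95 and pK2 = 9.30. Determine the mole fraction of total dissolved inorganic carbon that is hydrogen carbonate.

α₁ = 0.959

α₁ = 1 / (1 + [H⁺]/K1 + K2/[H⁺]) = 1 / (1 + 10^-1.70 + 10^-1.65)
   = 1 / (1 + 0.019953 + 0.022387) = 1/1.0423 = 0.9594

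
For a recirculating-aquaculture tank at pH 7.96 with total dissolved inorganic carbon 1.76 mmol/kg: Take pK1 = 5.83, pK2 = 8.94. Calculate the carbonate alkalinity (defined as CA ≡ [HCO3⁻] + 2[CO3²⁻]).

CA = 1.91 mmol/kg

CA = [HCO3⁻] + 2[CO3²⁻] = (α₁ + 2α₂)·DIC
At pH 7.96: [H⁺]/K1 = 10^-2.13 = 0.0074131, K2/[H⁺] = 10^-0.98 = 0.10471
α₁ = 1/(1 + 0.0074131 + 0.10471) = 1/1.1121 = 0.8992; α₂ = α₁·K2/[H⁺] = 0.09416
α₁ + 2α₂ = 1.0875
CA = 1.0875 × 1.76 = 1.91 mmol/kg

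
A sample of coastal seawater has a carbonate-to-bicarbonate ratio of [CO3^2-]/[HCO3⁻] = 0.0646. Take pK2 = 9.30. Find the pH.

pH = 8.11

From K2 = [H⁺][CO3^2-]/[HCO3⁻]:  pH = pK2 + log₁₀([CO3^2-]/[HCO3⁻])
log₁₀(0.0646) = -1.190
pH = 9.30 + (-1.190) = 8.11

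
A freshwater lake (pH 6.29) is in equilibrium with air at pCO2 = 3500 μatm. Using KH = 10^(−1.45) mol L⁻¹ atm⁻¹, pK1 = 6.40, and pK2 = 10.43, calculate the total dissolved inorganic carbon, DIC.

DIC = 0.221 mmol/L

[CO2*] = KH · pCO2 = 10^(−1.45) × 3500×10^-6 = 1.242×10^-4 mol/L
α₀ = 1/(1 + K1/[H⁺] + K1K2/[H⁺]²) = 1/(1 + 10^-0.11 + 10^-4.25) = 0.5630
DIC = [CO2*]/α₀ = 1.242×10^-4 / 0.5630 = 0.221 mmol/L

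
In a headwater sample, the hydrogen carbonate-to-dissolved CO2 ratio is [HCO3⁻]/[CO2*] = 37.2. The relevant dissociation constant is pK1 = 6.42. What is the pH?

From K1 = [H⁺][HCO3⁻]/[CO2*]:  pH = pK1 + log₁₀([HCO3⁻]/[CO2*])
log₁₀(37.2) = +1.571
pH = 6.42 + (+1.571) = 7.99

pH = 7.99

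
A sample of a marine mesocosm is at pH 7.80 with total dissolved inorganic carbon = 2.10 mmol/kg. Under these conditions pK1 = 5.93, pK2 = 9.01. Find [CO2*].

α₀ = 1 / (1 + K1/[H⁺] + K1K2/[H⁺]²) = 1 / (1 + 10^+1.87 + 10^+0.66)
   = 1 / (1 + 74.131 + 4.5709) = 1/79.702 = 0.01255
[CO2*] = α₀ × DIC = 0.01255 × 2.10 = 0.0263 mmol/kg

[CO2*] = 0.0263 mmol/kg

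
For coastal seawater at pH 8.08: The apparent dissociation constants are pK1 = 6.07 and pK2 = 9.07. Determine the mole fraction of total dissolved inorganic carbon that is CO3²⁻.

α₂ = 1 / (1 + [H⁺]/K2 + [H⁺]²/(K1K2)) = 1 / (1 + 10^+0.99 + 10^-1.02)
   = 1 / (1 + 9.7724 + 0.095499) = 1/10.868 = 0.09201

α₂ = 0.0920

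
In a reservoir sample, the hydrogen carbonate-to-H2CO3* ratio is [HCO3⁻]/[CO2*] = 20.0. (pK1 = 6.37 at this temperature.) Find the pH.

pH = 7.67

From K1 = [H⁺][HCO3⁻]/[CO2*]:  pH = pK1 + log₁₀([HCO3⁻]/[CO2*])
log₁₀(20.0) = +1.301
pH = 6.37 + (+1.301) = 7.67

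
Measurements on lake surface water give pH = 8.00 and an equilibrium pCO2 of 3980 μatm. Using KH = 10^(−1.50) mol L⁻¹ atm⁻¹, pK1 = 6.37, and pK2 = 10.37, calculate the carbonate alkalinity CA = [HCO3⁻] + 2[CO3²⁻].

CA = 5.41 mmol/L

[CO2*] = KH · pCO2 = 10^(−1.50) × 3980×10^-6 = 1.259×10^-4 mol/L
α₀ = 1/(1 + K1/[H⁺] + K1K2/[H⁺]²) = 1/(1 + 10^+1.63 + 10^-0.74) = 0.02281
DIC = [CO2*]/α₀ = 1.259×10^-4 / 0.02281 = 5.518 mmol/L
CA = (α₁ + 2α₂)·DIC = (0.9730 + 2×0.004151) × 5.518 = 5.41 mmol/L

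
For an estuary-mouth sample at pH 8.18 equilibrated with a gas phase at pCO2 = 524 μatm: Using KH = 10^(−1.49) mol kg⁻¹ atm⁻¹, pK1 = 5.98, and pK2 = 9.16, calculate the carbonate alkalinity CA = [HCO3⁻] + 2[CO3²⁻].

CA = 3.25 mmol/kg

[CO2*] = KH · pCO2 = 10^(−1.49) × 524×10^-6 = 1.696×10^-5 mol/kg
α₀ = 1/(1 + K1/[H⁺] + K1K2/[H⁺]²) = 1/(1 + 10^+2.20 + 10^+1.22) = 0.005679
DIC = [CO2*]/α₀ = 1.696×10^-5 / 0.005679 = 2.986 mmol/kg
CA = (α₁ + 2α₂)·DIC = (0.9001 + 2×0.09425) × 2.986 = 3.25 mmol/kg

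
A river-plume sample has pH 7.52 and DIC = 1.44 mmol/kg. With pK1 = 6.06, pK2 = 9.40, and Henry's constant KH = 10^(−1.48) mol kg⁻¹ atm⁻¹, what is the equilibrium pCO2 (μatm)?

pCO2 = 1440 μatm

α₀ = 1 / (1 + K1/[H⁺] + K1K2/[H⁺]²) = 1 / (1 + 10^+1.46 + 10^-0.42)
   = 1 / (1 + 28.840 + 0.38019) = 1/30.221 = 0.03309
[CO2*] = α₀ × DIC = 0.03309 × 1.44 = 0.04765 mmol/kg
pCO2 = [CO2*]/KH = 4.765×10^-5 / 3.311×10^-2 = 1440 μatm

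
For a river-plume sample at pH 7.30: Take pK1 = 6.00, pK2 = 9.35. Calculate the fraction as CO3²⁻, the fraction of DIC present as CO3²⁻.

α₂ = 1 / (1 + [H⁺]/K2 + [H⁺]²/(K1K2)) = 1 / (1 + 10^+2.05 + 10^+0.75)
   = 1 / (1 + 112.20 + 5.6234) = 1/118.83 = 0.008416

α₂ = 0.00842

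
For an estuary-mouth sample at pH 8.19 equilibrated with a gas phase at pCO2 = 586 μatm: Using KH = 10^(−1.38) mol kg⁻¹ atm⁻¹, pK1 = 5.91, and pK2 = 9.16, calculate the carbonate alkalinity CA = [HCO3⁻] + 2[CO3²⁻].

[CO2*] = KH · pCO2 = 10^(−1.38) × 586×10^-6 = 2.443×10^-5 mol/kg
α₀ = 1/(1 + K1/[H⁺] + K1K2/[H⁺]²) = 1/(1 + 10^+2.28 + 10^+1.31) = 0.004718
DIC = [CO2*]/α₀ = 2.443×10^-5 / 0.004718 = 5.178 mmol/kg
CA = (α₁ + 2α₂)·DIC = (0.8990 + 2×0.09633) × 5.178 = 5.65 mmol/kg

CA = 5.65 mmol/kg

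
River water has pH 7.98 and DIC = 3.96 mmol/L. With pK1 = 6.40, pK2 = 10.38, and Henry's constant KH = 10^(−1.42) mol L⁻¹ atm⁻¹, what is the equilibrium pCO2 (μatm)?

α₀ = 1 / (1 + K1/[H⁺] + K1K2/[H⁺]²) = 1 / (1 + 10^+1.58 + 10^-0.82)
   = 1 / (1 + 38.019 + 0.15136) = 1/39.170 = 0.02553
[CO2*] = α₀ × DIC = 0.02553 × 3.96 = 0.1011 mmol/L
pCO2 = [CO2*]/KH = 1.011×10^-4 / 3.802×10^-2 = 2660 μatm

pCO2 = 2660 μatm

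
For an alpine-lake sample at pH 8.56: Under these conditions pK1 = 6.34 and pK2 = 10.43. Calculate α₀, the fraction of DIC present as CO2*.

α₀ = 0.00591

α₀ = 1 / (1 + K1/[H⁺] + K1K2/[H⁺]²) = 1 / (1 + 10^+2.22 + 10^+0.35)
   = 1 / (1 + 165.96 + 2.2387) = 1/169.20 = 0.005910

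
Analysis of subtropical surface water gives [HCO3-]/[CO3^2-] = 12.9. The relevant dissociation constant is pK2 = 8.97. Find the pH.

pH = 7.86

From K2 = [H⁺][CO3^2-]/[HCO3-]:  pH = pK2 − log₁₀([HCO3-]/[CO3^2-])
log₁₀(12.9) = +1.111
pH = 8.97 − (+1.111) = 7.86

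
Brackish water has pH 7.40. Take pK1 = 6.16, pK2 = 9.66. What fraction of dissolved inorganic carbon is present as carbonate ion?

α₂ = 0.00517

α₂ = 1 / (1 + [H⁺]/K2 + [H⁺]²/(K1K2)) = 1 / (1 + 10^+2.26 + 10^+1.02)
   = 1 / (1 + 181.97 + 10.471) = 1/193.44 = 0.005170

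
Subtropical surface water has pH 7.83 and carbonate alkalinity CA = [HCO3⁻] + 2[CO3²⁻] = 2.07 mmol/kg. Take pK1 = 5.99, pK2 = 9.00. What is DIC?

DIC = 1.97 mmol/kg

CA = [HCO3⁻] + 2[CO3²⁻] = (α₁ + 2α₂)·DIC
At pH 7.83: [H⁺]/K1 = 10^-1.84 = 0.014454, K2/[H⁺] = 10^-1.17 = 0.067608
α₁ = 1/(1 + 0.014454 + 0.067608) = 1/1.0821 = 0.9242; α₂ = α₁·K2/[H⁺] = 0.06248
α₁ + 2α₂ = 1.0491
DIC = CA / (α₁ + 2α₂) = 2.07 / 1.0491 = 1.97 mmol/kg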